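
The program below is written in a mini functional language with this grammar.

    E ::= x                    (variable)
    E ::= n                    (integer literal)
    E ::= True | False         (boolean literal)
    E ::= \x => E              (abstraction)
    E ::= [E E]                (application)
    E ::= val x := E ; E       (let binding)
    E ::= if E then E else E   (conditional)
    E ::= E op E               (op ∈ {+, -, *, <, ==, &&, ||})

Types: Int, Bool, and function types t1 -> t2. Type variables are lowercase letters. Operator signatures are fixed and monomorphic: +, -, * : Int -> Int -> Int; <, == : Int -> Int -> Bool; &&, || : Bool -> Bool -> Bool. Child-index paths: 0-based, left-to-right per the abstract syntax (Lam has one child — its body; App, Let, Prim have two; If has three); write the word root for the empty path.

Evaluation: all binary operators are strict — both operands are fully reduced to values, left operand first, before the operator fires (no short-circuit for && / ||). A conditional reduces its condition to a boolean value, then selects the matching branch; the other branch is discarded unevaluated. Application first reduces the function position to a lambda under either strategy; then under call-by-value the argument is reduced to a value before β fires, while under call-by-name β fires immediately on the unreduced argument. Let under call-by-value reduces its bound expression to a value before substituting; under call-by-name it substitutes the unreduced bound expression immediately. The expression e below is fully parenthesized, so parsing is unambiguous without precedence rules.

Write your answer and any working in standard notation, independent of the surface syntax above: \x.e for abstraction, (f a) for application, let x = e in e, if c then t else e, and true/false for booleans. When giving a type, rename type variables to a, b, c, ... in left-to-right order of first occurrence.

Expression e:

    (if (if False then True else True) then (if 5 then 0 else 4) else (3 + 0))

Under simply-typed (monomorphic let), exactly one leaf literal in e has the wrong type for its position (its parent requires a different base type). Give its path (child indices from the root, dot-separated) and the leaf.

Derivation:
  unify Bool ~ Bool
  unify Bool ~ Bool
  unify Bool ~ Bool
  unify Int ~ Bool
  FAIL: mismatch Int ~ Bool

Answer: 1.0 : 5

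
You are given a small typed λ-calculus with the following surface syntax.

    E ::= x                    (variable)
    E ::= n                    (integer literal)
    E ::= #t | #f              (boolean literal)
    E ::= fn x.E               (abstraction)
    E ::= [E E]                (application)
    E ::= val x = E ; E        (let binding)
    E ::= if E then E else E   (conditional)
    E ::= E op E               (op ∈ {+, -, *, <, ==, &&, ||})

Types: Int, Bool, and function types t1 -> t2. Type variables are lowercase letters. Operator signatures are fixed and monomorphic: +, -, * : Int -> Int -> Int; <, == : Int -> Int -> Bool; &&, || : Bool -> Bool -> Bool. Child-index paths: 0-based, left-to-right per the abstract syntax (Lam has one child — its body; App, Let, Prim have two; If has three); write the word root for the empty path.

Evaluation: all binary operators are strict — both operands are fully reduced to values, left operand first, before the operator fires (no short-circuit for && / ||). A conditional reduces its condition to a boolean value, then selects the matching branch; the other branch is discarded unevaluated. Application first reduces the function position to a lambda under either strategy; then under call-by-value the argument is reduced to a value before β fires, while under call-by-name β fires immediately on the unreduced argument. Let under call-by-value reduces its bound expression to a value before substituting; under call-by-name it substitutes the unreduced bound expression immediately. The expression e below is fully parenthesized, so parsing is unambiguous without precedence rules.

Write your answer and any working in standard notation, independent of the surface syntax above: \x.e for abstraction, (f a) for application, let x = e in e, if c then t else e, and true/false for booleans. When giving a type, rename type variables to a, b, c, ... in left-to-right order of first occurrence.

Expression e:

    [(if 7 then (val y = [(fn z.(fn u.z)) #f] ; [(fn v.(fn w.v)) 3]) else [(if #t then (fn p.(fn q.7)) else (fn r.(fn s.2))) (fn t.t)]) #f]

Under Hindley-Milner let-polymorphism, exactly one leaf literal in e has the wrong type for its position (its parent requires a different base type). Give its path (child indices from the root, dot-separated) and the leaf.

Answer: 0.0 : 7

Working:
  unify Int ~ Bool
  FAIL: mismatch Int ~ Bool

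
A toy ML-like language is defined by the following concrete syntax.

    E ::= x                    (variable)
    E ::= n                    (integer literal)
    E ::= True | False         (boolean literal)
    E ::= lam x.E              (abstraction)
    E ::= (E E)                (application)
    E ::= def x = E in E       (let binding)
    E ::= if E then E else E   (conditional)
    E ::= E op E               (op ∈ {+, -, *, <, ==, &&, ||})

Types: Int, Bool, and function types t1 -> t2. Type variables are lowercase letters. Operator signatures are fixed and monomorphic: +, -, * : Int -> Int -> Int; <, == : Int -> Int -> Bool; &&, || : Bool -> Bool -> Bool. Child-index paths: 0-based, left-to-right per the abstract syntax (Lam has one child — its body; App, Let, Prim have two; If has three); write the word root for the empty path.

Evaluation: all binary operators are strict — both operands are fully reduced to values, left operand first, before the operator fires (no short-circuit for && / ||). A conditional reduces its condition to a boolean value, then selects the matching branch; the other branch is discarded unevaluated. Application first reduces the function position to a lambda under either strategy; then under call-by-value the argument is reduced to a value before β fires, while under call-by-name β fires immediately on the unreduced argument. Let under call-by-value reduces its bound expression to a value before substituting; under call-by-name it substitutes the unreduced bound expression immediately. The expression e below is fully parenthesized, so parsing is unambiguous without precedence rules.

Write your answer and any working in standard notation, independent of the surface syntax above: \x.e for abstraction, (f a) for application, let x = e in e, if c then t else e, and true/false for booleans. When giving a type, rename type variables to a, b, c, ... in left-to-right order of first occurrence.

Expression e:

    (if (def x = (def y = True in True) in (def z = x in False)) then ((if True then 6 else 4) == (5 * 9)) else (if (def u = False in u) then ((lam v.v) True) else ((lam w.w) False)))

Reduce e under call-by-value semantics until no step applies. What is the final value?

Trace:
step 0: (if (let x = (let y = true in true) in (let z = x in false)) then ((if true then 6 else 4) == (5 * 9)) else (if (let u = false in u) then ((\v.v) true) else ((\w.w) false)))
step 1: [let@0.0] (if (let x = true in (let z = x in false)) then ((if true then 6 else 4) == (5 * 9)) else (if (let u = false in u) then ((\v.v) true) else ((\w.w) false)))
step 2: [let@0] (if (let z = true in false) then ((if true then 6 else 4) == (5 * 9)) else (if (let u = false in u) then ((\v.v) true) else ((\w.w) false)))
step 3: [let@0] (if false then ((if true then 6 else 4) == (5 * 9)) else (if (let u = false in u) then ((\v.v) true) else ((\w.w) false)))
step 4: [if@root] (if (let u = false in u) then ((\v.v) true) else ((\w.w) false))
step 5: [let@0] (if false then ((\v.v) true) else ((\w.w) false))
step 6: [if@root] ((\w.w) false)
step 7: [beta@root] false

Answer: false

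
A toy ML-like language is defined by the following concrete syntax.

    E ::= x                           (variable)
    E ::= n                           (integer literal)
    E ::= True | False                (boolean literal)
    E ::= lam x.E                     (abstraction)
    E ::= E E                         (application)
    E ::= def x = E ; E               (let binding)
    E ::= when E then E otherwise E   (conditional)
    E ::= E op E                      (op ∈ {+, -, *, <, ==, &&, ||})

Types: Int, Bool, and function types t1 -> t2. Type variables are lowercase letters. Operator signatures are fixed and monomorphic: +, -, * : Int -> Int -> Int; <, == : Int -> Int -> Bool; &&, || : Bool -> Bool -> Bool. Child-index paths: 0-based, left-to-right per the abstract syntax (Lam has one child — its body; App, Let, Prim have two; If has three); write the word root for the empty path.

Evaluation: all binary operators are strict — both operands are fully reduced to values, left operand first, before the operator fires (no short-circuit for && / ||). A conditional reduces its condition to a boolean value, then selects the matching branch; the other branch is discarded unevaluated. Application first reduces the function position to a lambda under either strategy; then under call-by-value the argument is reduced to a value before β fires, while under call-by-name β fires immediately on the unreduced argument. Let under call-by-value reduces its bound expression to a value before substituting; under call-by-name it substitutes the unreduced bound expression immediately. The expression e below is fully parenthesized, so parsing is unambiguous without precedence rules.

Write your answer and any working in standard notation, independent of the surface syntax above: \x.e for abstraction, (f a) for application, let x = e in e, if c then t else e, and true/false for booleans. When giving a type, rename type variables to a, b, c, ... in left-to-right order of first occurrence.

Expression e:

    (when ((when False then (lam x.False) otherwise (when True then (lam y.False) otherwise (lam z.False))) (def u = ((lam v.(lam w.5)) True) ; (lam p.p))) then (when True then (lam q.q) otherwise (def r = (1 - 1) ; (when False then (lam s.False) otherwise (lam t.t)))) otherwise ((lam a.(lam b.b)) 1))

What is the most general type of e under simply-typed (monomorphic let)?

Answer: Bool -> Bool

Trace:
  unify Bool ~ Bool
\x._ : a -> Bool
  unify Bool ~ Bool
\y._ : b -> Bool
\z._ : c -> Bool
  unify b -> Bool ~ c -> Bool
  unify b ~ c
  unify Bool ~ Bool
  unify a -> Bool ~ c -> Bool
  unify a ~ c
  unify Bool ~ Bool
\w._ : e -> Int
\v._ : d -> e -> Int
  unify d -> e -> Int ~ Bool -> f
  unify d ~ Bool
  unify e -> Int ~ f
_ _ : e -> Int
let u : e -> Int
p : g
\p._ : g -> g
  unify c -> Bool ~ (g -> g) -> h
  unify c ~ g -> g
  unify Bool ~ h
_ _ : Bool
  unify Bool ~ Bool
  unify Bool ~ Bool
q : i
\q._ : i -> i
  unify Int ~ Int
  unify Int ~ Int
let r : Int
  unify Bool ~ Bool
\s._ : j -> Bool
t : k
\t._ : k -> k
  unify j -> Bool ~ k -> k
  unify j ~ k
  unify Bool ~ k
  unify i -> i ~ Bool -> Bool
  unify i ~ Bool
  unify Bool ~ Bool
b : m
\b._ : m -> m
\a._ : l -> m -> m
  unify l -> m -> m ~ Int -> n
  unify l ~ Int
  unify m -> m ~ n
_ _ : m -> m
  unify Bool -> Bool ~ m -> m
  unify Bool ~ m
  unify Bool ~ Bool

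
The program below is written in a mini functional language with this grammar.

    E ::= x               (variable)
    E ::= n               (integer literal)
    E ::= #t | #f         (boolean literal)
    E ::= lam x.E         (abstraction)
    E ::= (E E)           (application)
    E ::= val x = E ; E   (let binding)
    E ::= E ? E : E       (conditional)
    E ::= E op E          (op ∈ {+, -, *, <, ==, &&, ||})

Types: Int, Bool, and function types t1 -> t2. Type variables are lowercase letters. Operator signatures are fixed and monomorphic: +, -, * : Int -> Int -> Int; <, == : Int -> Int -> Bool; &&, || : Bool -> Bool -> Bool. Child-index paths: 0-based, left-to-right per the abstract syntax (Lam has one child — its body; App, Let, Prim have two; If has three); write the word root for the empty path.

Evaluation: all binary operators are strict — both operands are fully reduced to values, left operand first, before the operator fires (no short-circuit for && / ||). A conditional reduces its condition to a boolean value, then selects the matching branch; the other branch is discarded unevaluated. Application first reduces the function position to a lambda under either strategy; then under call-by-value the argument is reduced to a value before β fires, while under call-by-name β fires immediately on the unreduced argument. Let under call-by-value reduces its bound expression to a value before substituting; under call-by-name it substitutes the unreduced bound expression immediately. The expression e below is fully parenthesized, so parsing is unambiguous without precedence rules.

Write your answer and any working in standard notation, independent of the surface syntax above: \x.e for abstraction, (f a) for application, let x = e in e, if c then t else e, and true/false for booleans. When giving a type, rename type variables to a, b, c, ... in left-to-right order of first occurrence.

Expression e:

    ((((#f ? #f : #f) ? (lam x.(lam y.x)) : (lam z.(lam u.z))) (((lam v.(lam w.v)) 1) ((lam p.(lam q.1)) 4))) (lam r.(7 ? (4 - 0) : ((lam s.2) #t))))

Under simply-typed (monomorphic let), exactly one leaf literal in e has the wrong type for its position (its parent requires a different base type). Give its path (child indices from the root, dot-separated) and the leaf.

Answer: 1.0.0 : 7

Working:
  unify Bool ~ Bool
  unify Bool ~ Bool
  unify Bool ~ Bool
x : a
\y._ : b -> a
\x._ : a -> b -> a
z : c
\u._ : d -> c
\z._ : c -> d -> c
  unify a -> b -> a ~ c -> d -> c
  unify a ~ c
  unify b -> c ~ d -> c
  unify b ~ d
  unify c ~ c
v : e
\w._ : f -> e
\v._ : e -> f -> e
  unify e -> f -> e ~ Int -> g
  unify e ~ Int
  unify f -> Int ~ g
_ _ : f -> Int
\q._ : i -> Int
\p._ : h -> i -> Int
  unify h -> i -> Int ~ Int -> j
  unify h ~ Int
  unify i -> Int ~ j
_ _ : i -> Int
  unify f -> Int ~ (i -> Int) -> k
  unify f ~ i -> Int
  unify Int ~ k
_ _ : Int
  unify c -> d -> c ~ Int -> l
  unify c ~ Int
  unify d -> Int ~ l
_ _ : d -> Int
  unify Int ~ Bool
  FAIL: mismatch Int ~ Bool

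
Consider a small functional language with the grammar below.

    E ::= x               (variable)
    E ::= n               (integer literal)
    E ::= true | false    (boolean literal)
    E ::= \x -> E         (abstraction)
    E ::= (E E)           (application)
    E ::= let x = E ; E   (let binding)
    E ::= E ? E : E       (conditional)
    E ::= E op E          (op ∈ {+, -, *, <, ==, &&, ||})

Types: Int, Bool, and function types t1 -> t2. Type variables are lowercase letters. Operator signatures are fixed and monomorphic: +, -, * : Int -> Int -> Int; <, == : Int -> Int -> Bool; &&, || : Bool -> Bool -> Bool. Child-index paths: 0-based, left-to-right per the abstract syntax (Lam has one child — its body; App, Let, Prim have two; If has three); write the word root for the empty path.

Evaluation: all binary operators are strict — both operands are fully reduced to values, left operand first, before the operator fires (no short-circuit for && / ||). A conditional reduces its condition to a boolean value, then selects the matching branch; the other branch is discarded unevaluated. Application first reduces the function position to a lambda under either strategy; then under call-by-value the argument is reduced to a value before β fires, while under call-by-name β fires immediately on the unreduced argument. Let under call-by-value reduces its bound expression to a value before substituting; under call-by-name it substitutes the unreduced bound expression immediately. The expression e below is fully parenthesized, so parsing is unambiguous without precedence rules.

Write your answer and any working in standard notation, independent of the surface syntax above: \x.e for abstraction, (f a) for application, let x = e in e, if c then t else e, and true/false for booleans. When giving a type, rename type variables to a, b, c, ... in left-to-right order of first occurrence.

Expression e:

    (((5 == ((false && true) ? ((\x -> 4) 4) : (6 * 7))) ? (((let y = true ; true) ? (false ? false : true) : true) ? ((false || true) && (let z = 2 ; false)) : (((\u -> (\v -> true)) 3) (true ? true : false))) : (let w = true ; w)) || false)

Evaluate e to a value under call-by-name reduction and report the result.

Trace:
step 0: ((if (5 == (if (false && true) then ((\x.4) 4) else (6 * 7))) then (if (if (let y = true in true) then (if false then false else true) else true) then ((false || true) && (let z = 2 in false)) else (((\u.(\v.true)) 3) (if true then true else false))) else (let w = true in w)) || false)
step 1: [delta@0.0.1.0] ((if (5 == (if false then ((\x.4) 4) else (6 * 7))) then (if (if (let y = true in true) then (if false then false else true) else true) then ((false || true) && (let z = 2 in false)) else (((\u.(\v.true)) 3) (if true then true else false))) else (let w = true in w)) || false)
step 2: [if@0.0.1] ((if (5 == (6 * 7)) then (if (if (let y = true in true) then (if false then false else true) else true) then ((false || true) && (let z = 2 in false)) else (((\u.(\v.true)) 3) (if true then true else false))) else (let w = true in w)) || false)
step 3: [delta@0.0.1] ((if (5 == 42) then (if (if (let y = true in true) then (if false then false else true) else true) then ((false || true) && (let z = 2 in false)) else (((\u.(\v.true)) 3) (if true then true else false))) else (let w = true in w)) || false)
step 4: [delta@0.0] ((if false then (if (if (let y = true in true) then (if false then false else true) else true) then ((false || true) && (let z = 2 in false)) else (((\u.(\v.true)) 3) (if true then true else false))) else (let w = true in w)) || false)
step 5: [if@0] ((let w = true in w) || false)
step 6: [let@0] (true || false)
step 7: [delta@root] true

Answer: true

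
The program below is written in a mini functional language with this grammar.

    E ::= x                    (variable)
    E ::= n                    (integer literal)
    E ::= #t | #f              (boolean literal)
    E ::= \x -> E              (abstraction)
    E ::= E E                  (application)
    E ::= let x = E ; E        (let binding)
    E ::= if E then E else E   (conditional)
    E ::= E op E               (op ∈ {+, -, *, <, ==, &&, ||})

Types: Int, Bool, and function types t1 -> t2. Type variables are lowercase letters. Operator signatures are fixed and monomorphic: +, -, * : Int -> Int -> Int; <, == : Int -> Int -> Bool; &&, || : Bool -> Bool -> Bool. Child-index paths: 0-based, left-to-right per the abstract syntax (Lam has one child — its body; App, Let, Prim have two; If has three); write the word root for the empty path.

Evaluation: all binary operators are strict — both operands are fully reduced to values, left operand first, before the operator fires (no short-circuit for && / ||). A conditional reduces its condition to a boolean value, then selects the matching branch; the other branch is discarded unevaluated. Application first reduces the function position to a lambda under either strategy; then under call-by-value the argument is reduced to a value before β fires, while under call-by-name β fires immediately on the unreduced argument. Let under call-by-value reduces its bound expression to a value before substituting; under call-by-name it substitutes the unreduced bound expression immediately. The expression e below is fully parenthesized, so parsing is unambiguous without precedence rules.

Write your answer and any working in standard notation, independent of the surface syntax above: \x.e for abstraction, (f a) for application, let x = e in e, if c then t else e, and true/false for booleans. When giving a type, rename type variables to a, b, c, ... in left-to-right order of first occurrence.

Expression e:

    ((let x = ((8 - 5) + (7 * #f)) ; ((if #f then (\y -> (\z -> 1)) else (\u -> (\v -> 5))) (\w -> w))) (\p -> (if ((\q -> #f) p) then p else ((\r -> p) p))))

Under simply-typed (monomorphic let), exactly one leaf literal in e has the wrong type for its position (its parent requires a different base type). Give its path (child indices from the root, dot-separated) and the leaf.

Derivation:
  unify Int ~ Int
  unify Int ~ Int
  unify Int ~ Int
  unify Int ~ Int
  unify Bool ~ Int
  FAIL: mismatch Bool ~ Int

Answer: 0.0.1.1 : false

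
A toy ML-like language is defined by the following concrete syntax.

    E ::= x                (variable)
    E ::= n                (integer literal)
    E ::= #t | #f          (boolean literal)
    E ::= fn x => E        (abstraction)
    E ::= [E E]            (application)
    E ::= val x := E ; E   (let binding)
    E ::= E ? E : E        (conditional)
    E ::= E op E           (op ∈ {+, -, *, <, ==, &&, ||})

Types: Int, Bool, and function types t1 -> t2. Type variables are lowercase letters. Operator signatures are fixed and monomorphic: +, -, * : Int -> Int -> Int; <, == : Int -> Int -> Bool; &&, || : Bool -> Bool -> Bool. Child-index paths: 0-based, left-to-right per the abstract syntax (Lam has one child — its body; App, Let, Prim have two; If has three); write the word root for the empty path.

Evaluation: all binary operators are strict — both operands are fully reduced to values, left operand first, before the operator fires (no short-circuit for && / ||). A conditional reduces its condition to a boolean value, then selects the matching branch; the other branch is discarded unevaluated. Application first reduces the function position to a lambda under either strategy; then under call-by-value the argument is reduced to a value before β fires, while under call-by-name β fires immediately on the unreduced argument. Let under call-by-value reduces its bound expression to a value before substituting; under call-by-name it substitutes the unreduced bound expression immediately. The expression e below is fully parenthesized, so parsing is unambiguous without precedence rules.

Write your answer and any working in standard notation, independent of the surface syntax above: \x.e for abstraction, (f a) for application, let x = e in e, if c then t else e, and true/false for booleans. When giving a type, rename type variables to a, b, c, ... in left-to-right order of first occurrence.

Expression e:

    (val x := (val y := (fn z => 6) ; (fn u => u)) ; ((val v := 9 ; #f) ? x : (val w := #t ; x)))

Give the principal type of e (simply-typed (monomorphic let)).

Answer: a -> a

Derivation:
\z._ : a -> Int
let y : a -> Int
u : b
\u._ : b -> b
let x : b -> b
let v : Int
  unify Bool ~ Bool
x : b -> b
let w : Bool
x : b -> b
  unify b -> b ~ b -> b
  unify b ~ b
  unify b ~ b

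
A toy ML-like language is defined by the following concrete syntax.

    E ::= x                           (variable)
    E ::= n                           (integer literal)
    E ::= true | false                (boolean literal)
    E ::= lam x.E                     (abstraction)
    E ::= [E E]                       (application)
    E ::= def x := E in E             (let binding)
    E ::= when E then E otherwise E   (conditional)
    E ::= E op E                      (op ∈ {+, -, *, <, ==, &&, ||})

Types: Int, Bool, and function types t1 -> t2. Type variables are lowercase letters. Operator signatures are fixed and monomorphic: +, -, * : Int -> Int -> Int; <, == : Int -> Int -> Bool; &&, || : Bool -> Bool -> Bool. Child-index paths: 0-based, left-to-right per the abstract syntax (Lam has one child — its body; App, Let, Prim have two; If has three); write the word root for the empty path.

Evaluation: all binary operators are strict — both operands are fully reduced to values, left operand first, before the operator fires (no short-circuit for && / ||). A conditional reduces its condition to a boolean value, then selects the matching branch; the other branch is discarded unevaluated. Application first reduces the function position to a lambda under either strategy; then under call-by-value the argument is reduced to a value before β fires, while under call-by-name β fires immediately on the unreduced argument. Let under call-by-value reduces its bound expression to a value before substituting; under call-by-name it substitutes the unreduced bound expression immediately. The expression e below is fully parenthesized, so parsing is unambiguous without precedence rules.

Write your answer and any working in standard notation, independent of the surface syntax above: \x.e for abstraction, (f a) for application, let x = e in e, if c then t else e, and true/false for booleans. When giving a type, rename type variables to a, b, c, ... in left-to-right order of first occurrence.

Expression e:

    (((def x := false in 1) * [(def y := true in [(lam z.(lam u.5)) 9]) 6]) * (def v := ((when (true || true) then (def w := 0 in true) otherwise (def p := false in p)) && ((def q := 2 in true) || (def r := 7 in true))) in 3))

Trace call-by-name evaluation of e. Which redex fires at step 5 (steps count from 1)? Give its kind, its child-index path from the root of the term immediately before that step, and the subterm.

Answer: delta at 0 : (1 * 5)

Working:
step 0: (((let x = false in 1) * ((let y = true in ((\z.(\u.5)) 9)) 6)) * (let v = ((if (true || true) then (let w = 0 in true) else (let p = false in p)) && ((let q = 2 in true) || (let r = 7 in true))) in 3))
step 1: [let@0.0] ((1 * ((let y = true in ((\z.(\u.5)) 9)) 6)) * (let v = ((if (true || true) then (let w = 0 in true) else (let p = false in p)) && ((let q = 2 in true) || (let r = 7 in true))) in 3))
step 2: [let@0.1.0] ((1 * (((\z.(\u.5)) 9) 6)) * (let v = ((if (true || true) then (let w = 0 in true) else (let p = false in p)) && ((let q = 2 in true) || (let r = 7 in true))) in 3))
step 3: [beta@0.1.0] ((1 * ((\u.5) 6)) * (let v = ((if (true || true) then (let w = 0 in true) else (let p = false in p)) && ((let q = 2 in true) || (let r = 7 in true))) in 3))
step 4: [beta@0.1] ((1 * 5) * (let v = ((if (true || true) then (let w = 0 in true) else (let p = false in p)) && ((let q = 2 in true) || (let r = 7 in true))) in 3))
step 5: [delta@0] (5 * (let v = ((if (true || true) then (let w = 0 in true) else (let p = false in p)) && ((let q = 2 in true) || (let r = 7 in true))) in 3))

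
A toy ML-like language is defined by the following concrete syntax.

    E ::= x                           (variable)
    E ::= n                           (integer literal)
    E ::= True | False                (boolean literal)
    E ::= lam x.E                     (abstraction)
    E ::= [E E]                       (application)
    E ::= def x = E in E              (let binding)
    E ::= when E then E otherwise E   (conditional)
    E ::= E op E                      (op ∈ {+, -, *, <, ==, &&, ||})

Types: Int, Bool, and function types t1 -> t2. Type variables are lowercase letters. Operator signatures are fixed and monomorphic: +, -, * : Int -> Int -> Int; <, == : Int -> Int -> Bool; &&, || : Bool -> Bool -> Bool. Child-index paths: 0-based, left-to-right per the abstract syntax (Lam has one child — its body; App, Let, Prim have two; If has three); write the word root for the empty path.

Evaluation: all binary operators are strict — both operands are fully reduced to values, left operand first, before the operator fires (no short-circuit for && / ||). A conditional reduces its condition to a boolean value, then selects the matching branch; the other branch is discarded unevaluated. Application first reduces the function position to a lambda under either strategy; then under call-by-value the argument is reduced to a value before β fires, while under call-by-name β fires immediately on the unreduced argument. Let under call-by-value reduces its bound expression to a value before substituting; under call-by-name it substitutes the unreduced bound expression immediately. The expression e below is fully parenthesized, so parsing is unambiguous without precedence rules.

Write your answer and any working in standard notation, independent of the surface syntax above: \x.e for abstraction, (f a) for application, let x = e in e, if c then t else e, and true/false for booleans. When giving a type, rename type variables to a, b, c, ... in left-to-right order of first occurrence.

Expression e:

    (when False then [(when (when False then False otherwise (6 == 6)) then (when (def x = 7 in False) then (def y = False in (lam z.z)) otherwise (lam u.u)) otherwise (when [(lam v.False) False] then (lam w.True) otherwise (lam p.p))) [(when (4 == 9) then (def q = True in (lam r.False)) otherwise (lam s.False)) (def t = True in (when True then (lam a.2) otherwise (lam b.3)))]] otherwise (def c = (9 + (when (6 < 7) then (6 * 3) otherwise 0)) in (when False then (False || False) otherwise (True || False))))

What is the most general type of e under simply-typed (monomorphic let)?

Derivation:
  unify Bool ~ Bool
  unify Bool ~ Bool
  unify Int ~ Int
  unify Int ~ Int
  unify Bool ~ Bool
  unify Bool ~ Bool
let x : Int
  unify Bool ~ Bool
let y : Bool
z : a
\z._ : a -> a
u : b
\u._ : b -> b
  unify a -> a ~ b -> b
  unify a ~ b
  unify b ~ b
\v._ : c -> Bool
  unify c -> Bool ~ Bool -> d
  unify c ~ Bool
  unify Bool ~ d
_ _ : Bool
  unify Bool ~ Bool
\w._ : e -> Bool
p : f
\p._ : f -> f
  unify e -> Bool ~ f -> f
  unify e ~ f
  unify Bool ~ f
  unify b -> b ~ Bool -> Bool
  unify b ~ Bool
  unify Bool ~ Bool
  unify Int ~ Int
  unify Int ~ Int
  unify Bool ~ Bool
let q : Bool
\r._ : g -> Bool
\s._ : h -> Bool
  unify g -> Bool ~ h -> Bool
  unify g ~ h
  unify Bool ~ Bool
let t : Bool
  unify Bool ~ Bool
\a._ : i -> Int
\b._ : j -> Int
  unify i -> Int ~ j -> Int
  unify i ~ j
  unify Int ~ Int
  unify h -> Bool ~ (j -> Int) -> k
  unify h ~ j -> Int
  unify Bool ~ k
_ _ : Bool
  unify Bool -> Bool ~ Bool -> l
  unify Bool ~ Bool
  unify Bool ~ l
_ _ : Bool
  unify Int ~ Int
  unify Int ~ Int
  unify Int ~ Int
  unify Bool ~ Bool
  unify Int ~ Int
  unify Int ~ Int
  unify Int ~ Int
  unify Int ~ Int
let c : Int
  unify Bool ~ Bool
  unify Bool ~ Bool
  unify Bool ~ Bool
  unify Bool ~ Bool
  unify Bool ~ Bool
  unify Bool ~ Bool
  unify Bool ~ Bool

Answer: Bool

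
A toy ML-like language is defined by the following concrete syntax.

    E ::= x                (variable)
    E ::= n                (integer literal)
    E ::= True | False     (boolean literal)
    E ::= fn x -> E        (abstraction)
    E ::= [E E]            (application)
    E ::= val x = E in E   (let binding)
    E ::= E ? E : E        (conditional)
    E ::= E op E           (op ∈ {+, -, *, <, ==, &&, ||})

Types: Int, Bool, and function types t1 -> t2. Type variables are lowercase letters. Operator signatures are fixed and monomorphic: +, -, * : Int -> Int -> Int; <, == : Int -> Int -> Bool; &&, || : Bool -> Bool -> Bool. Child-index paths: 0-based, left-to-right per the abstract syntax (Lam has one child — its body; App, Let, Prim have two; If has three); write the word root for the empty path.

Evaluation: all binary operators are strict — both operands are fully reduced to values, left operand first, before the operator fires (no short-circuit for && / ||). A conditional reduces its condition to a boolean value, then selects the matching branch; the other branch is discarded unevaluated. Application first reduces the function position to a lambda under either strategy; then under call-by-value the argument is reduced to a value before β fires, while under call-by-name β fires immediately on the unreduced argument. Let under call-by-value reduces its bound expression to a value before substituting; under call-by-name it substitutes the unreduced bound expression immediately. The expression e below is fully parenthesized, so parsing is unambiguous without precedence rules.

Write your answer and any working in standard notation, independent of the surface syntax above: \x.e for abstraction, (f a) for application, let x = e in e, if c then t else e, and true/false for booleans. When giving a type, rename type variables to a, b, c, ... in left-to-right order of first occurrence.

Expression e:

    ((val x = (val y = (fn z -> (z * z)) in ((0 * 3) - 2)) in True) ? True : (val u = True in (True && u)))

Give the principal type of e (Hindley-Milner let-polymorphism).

Derivation:
z : a
  unify a ~ Int
z : Int
  unify Int ~ Int
\z._ : Int -> Int
let y : Int -> Int
  unify Int ~ Int
  unify Int ~ Int
  unify Int ~ Int
  unify Int ~ Int
let x : Int
  unify Bool ~ Bool
let u : Bool
  unify Bool ~ Bool
u : Bool
  unify Bool ~ Bool
  unify Bool ~ Bool

Answer: Bool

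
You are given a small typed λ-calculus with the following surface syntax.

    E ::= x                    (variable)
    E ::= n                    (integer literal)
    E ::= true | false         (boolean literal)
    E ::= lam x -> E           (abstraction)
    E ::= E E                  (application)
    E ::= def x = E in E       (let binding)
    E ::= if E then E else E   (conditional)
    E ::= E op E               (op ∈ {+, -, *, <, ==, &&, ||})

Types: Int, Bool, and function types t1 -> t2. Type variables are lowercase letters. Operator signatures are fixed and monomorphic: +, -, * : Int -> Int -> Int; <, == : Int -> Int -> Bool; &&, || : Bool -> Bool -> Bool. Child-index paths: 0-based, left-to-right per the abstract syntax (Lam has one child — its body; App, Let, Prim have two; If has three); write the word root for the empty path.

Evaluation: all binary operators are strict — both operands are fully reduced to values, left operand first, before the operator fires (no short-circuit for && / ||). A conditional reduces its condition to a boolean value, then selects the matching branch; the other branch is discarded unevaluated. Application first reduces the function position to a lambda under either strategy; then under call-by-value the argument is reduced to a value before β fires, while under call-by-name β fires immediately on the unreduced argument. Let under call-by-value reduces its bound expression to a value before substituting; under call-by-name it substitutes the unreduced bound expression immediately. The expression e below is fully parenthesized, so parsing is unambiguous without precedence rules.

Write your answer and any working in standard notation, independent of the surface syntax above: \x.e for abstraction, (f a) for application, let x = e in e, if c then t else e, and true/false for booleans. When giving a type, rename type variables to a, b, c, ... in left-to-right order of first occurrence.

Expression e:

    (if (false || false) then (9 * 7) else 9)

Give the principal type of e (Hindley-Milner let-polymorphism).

Trace:
  unify Bool ~ Bool
  unify Bool ~ Bool
  unify Bool ~ Bool
  unify Int ~ Int
  unify Int ~ Int
  unify Int ~ Int

Answer: Int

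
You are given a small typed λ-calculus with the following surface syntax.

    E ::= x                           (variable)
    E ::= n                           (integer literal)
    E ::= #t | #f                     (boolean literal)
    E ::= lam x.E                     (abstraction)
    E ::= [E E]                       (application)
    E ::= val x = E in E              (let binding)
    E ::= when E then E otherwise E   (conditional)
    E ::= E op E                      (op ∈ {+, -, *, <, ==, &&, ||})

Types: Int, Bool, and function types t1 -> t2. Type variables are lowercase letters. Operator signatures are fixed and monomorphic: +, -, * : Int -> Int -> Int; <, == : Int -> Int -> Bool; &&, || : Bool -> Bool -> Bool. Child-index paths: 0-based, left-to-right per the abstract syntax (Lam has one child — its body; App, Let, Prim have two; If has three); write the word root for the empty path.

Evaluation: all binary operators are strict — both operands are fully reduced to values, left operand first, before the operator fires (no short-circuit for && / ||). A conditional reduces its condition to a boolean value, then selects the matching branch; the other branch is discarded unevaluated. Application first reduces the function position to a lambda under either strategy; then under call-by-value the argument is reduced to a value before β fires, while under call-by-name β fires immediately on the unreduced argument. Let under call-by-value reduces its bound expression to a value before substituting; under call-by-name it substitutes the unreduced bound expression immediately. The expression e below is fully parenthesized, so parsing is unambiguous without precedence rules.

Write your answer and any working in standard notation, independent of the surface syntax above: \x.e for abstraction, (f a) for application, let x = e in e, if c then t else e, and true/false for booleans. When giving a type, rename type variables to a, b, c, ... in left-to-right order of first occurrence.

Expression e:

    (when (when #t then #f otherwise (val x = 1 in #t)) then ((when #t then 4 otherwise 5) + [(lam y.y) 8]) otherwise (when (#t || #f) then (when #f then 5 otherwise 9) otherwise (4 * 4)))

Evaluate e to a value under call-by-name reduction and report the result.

Answer: 9

Working:
step 0: (if (if true then false else (let x = 1 in true)) then ((if true then 4 else 5) + ((\y.y) 8)) else (if (true || false) then (if false then 5 else 9) else (4 * 4)))
step 1: [if@0] (if false then ((if true then 4 else 5) + ((\y.y) 8)) else (if (true || false) then (if false then 5 else 9) else (4 * 4)))
step 2: [if@root] (if (true || false) then (if false then 5 else 9) else (4 * 4))
step 3: [delta@0] (if true then (if false then 5 else 9) else (4 * 4))
step 4: [if@root] (if false then 5 else 9)
step 5: [if@root] 9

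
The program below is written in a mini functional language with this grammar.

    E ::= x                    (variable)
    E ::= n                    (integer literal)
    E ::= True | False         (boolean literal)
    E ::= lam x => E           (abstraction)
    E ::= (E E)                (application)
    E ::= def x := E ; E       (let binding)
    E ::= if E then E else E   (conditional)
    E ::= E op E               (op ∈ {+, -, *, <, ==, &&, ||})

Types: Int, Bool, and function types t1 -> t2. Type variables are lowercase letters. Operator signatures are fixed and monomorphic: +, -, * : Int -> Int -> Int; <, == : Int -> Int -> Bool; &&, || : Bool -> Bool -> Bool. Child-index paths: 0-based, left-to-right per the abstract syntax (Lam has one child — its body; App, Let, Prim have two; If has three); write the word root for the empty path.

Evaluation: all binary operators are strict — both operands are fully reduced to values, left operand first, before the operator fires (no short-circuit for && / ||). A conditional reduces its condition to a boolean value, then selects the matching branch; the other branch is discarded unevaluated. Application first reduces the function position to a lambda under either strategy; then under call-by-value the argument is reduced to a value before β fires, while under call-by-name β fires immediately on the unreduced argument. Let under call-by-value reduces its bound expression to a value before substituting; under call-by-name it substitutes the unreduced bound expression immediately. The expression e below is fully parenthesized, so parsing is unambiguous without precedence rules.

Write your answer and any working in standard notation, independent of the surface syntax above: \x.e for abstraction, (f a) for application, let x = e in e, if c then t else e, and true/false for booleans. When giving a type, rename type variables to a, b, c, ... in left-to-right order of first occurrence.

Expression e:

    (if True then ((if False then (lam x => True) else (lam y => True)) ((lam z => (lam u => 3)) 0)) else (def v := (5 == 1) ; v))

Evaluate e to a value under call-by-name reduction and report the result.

Trace:
step 0: (if true then ((if false then (\x.true) else (\y.true)) ((\z.(\u.3)) 0)) else (let v = (5 == 1) in v))
step 1: [if@root] ((if false then (\x.true) else (\y.true)) ((\z.(\u.3)) 0))
step 2: [if@0] ((\y.true) ((\z.(\u.3)) 0))
step 3: [beta@root] true

Answer: true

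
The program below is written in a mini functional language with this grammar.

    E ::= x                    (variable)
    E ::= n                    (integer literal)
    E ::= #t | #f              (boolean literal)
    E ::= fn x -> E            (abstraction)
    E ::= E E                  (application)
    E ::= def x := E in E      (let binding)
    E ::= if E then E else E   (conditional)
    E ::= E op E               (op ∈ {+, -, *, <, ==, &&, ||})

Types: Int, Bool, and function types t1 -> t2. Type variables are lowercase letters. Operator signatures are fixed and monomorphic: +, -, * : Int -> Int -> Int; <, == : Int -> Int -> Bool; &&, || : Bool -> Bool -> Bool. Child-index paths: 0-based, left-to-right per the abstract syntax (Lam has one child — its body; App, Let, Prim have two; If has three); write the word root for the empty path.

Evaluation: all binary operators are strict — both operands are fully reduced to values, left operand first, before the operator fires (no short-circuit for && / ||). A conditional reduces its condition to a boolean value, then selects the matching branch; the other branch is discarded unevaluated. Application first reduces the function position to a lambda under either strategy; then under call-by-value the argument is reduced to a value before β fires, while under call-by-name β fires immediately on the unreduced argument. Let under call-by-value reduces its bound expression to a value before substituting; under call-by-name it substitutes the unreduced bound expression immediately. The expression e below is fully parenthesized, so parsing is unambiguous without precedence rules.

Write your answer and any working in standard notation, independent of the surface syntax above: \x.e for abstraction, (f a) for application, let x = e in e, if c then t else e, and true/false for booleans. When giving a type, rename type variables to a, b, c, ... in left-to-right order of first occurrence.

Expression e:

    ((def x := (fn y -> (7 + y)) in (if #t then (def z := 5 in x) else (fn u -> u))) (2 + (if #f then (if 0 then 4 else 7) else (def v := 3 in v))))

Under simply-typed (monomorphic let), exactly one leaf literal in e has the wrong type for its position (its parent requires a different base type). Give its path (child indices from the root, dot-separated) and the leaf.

Answer: 1.1.1.0 : 0

Working:
  unify Int ~ Int
y : a
  unify a ~ Int
\y._ : Int -> Int
let x : Int -> Int
  unify Bool ~ Bool
let z : Int
x : Int -> Int
u : b
\u._ : b -> b
  unify Int -> Int ~ b -> b
  unify Int ~ b
  unify Int ~ Int
  unify Int ~ Int
  unify Bool ~ Bool
  unify Int ~ Bool
  FAIL: mismatch Int ~ Bool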